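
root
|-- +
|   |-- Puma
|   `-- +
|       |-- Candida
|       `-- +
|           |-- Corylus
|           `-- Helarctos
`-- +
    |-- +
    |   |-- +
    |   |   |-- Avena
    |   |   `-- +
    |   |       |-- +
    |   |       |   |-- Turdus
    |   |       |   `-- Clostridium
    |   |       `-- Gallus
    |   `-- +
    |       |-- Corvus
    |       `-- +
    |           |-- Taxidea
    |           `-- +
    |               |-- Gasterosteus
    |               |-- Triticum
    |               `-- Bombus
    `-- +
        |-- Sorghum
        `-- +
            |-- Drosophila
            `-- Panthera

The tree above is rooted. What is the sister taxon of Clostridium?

Turdus

Clostridium attaches to the tree at the node subtending (Turdus,Clostridium).
The other lineage descending from that same node — the sister group — is the single tip Turdus.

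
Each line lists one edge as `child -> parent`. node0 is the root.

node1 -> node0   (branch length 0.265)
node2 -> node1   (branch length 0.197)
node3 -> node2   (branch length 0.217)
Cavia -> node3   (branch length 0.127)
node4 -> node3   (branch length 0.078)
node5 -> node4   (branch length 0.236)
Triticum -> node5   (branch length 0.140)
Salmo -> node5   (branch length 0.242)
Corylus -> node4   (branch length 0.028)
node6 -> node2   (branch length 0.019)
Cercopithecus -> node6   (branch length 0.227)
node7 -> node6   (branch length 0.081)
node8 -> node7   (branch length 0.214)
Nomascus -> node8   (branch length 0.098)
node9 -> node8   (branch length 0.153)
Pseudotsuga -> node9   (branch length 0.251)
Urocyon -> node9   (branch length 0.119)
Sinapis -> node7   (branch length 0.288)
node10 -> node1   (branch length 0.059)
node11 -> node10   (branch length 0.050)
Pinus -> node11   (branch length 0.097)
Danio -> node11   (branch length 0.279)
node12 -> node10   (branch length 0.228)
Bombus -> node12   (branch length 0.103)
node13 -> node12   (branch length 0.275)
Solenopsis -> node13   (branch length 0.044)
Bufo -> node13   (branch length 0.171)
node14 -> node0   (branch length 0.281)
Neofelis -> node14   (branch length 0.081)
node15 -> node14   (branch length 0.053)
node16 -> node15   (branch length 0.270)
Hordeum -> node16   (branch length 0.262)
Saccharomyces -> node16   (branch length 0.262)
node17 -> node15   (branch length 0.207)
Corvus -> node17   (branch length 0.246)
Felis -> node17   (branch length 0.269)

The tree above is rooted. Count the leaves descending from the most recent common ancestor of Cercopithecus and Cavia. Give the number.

The MRCA of Cercopithecus and Cavia is the node subtending ((Cavia,((Triticum,Salmo),Corylus)),(Cercopithecus,((Nomascus,(Pseudotsuga,Urocyon)),Sinapis))).
That clade contains 9 terminal taxa: Cavia, Cercopithecus, Corylus, Nomascus, Pseudotsuga, Salmo, Sinapis, Triticum, Urocyon.

9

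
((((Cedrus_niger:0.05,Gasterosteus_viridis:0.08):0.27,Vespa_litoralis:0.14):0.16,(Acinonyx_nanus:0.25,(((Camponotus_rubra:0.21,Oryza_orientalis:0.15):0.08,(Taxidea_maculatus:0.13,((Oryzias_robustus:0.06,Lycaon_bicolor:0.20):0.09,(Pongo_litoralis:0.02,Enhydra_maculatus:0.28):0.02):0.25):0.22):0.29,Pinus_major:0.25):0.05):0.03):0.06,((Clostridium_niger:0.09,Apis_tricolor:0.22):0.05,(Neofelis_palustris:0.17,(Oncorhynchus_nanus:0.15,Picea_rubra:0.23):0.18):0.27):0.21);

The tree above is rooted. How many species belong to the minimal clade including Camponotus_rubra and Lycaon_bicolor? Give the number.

7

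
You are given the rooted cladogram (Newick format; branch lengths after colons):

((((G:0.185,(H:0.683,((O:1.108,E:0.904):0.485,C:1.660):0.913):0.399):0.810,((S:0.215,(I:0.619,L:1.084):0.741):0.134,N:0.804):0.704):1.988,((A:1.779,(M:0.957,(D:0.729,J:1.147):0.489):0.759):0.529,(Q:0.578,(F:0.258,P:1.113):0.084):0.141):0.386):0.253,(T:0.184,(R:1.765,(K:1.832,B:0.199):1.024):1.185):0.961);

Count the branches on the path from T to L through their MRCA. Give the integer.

The MRCA of T and L is the root of the tree.
From T up to that node: 2 branches. From L up to the same node: 6 branches. Total: 2 + 6 = 8.

8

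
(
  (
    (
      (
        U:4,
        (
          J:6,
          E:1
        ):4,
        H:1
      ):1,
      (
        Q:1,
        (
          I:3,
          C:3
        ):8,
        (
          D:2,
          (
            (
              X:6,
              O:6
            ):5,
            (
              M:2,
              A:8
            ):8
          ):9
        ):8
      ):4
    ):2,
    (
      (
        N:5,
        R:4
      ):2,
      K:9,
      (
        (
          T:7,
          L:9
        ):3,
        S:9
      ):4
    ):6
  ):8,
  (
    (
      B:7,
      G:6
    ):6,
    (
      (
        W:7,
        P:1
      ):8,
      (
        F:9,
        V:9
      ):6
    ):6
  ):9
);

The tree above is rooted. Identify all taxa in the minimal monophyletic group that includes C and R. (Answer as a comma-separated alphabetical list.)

A, C, D, E, H, I, J, K, L, M, N, O, Q, R, S, T, U, X

Tracing C: it sits inside (I,C).
Tracing R: it sits inside (N,R).
The smallest clade enclosing both is (((U,(J,E),H),(Q,(I,C),(D,((X,O),(M,A))))),((N,R),K,((T,L),S))); the answer is its 18 terminal taxa in alphabetical order.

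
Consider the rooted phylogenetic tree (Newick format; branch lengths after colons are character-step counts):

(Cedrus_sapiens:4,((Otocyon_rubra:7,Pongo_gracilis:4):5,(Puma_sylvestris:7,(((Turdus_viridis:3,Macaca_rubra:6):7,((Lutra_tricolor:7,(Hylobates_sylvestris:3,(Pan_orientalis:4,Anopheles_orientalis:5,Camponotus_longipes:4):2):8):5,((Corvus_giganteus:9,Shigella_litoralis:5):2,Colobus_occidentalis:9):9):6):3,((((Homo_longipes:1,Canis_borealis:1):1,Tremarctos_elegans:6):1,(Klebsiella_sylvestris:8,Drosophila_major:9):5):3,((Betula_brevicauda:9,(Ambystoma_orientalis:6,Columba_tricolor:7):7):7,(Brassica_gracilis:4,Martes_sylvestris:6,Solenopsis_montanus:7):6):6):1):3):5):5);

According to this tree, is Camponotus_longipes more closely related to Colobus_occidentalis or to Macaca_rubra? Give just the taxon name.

The MRCA of Camponotus_longipes and Colobus_occidentalis subtends ((Lutra_tricolor,(Hylobates_sylvestris,(Pan_orientalis,Anopheles_orientalis,Camponotus_longipes))),((Corvus_giganteus,Shigella_litoralis),Colobus_occidentalis)) (8 taxa).
The MRCA of Camponotus_longipes and Macaca_rubra subtends ((Turdus_viridis,Macaca_rubra),((Lutra_tricolor,(Hylobates_sylvestris,(Pan_orientalis,Anopheles_orientalis,Camponotus_longipes))),((Corvus_giganteus,Shigella_litoralis),Colobus_occidentalis))) (10 taxa).
The first is nested inside the second, so Camponotus_longipes shares a more recent common ancestor with Colobus_occidentalis.

Colobus_occidentalis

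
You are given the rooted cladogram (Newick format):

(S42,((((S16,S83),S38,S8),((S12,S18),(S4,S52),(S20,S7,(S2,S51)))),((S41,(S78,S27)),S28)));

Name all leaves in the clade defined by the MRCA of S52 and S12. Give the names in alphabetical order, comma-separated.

S12, S18, S2, S20, S4, S51, S52, S7

Tracing S52: it sits inside (S4,S52).
Tracing S12: it sits inside (S12,S18).
The smallest clade enclosing both is ((S12,S18),(S4,S52),(S20,S7,(S2,S51))); the answer is its 8 terminal taxa in alphabetical order.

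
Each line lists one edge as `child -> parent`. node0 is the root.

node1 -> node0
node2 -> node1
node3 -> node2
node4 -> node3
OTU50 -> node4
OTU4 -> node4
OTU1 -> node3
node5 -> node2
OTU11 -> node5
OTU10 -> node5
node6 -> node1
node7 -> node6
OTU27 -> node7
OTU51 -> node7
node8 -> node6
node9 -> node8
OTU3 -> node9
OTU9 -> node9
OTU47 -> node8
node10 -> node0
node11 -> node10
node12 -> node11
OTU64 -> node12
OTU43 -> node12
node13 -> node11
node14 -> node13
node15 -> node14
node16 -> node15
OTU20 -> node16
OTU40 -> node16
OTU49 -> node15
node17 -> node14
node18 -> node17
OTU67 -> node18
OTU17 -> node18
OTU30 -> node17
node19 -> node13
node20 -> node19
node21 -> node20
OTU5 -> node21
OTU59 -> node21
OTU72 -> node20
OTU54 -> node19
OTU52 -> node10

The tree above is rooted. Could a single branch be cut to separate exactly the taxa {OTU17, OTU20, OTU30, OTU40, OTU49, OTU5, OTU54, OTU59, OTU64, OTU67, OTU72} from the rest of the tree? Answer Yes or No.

The MRCA of the listed taxa subtends ((OTU64,OTU43),((((OTU20,OTU40),OTU49),((OTU67,OTU17),OTU30)),(((OTU5,OTU59),OTU72),OTU54))).
That clade also contains OTU43, which is not in the proposed group, so the group is not monophyletic.

No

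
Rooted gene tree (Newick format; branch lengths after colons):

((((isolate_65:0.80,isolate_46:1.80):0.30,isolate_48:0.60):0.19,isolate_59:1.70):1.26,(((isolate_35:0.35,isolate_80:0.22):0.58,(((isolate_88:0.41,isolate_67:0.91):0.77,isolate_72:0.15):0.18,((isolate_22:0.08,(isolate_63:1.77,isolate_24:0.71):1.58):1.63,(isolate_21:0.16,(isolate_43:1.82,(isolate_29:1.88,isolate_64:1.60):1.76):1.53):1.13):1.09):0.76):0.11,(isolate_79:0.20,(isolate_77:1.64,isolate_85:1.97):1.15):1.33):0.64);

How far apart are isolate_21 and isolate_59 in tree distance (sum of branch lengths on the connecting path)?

The path runs isolate_21 → … → MRCA → … → isolate_59; the MRCA is the root of the tree.
Branch lengths along that path: 0.16 + 1.13 + 1.09 + 0.76 + 0.11 + 0.64 + 1.26 + 1.70 = 6.85.

6.85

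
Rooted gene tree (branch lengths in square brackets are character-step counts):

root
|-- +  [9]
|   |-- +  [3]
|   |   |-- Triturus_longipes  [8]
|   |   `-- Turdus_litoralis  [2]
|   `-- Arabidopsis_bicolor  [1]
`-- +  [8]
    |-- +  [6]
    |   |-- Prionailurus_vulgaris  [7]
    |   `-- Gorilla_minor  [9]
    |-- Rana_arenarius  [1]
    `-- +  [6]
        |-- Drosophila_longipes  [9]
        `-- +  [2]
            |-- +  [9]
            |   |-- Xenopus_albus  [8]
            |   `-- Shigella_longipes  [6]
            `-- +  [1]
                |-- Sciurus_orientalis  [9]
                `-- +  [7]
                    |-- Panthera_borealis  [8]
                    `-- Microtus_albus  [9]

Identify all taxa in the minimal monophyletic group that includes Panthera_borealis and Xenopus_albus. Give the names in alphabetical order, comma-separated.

Tracing Panthera_borealis: it sits inside (Panthera_borealis,Microtus_albus).
Tracing Xenopus_albus: it sits inside (Xenopus_albus,Shigella_longipes).
The smallest clade enclosing both is ((Xenopus_albus,Shigella_longipes),(Sciurus_orientalis,(Panthera_borealis,Microtus_albus))); the answer is its 5 terminal taxa in alphabetical order.

Microtus_albus, Panthera_borealis, Sciurus_orientalis, Shigella_longipes, Xenopus_albus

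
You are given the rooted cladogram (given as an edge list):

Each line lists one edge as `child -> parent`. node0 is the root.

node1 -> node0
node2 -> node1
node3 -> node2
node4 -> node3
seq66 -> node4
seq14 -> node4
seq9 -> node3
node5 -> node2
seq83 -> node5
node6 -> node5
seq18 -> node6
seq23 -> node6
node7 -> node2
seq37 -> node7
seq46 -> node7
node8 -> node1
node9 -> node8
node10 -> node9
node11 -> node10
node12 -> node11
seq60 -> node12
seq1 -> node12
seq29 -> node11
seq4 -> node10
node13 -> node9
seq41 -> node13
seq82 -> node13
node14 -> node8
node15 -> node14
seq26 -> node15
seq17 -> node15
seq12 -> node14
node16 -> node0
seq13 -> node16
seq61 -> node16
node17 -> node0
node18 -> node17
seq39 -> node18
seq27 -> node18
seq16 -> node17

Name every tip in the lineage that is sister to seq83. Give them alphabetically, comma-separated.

seq83 attaches to the tree at the node subtending (seq83,(seq18,seq23)).
The other lineage descending from that same node — the sister group — is (seq18,seq23); its 2 tips in alphabetical order are the answer.

seq18, seq23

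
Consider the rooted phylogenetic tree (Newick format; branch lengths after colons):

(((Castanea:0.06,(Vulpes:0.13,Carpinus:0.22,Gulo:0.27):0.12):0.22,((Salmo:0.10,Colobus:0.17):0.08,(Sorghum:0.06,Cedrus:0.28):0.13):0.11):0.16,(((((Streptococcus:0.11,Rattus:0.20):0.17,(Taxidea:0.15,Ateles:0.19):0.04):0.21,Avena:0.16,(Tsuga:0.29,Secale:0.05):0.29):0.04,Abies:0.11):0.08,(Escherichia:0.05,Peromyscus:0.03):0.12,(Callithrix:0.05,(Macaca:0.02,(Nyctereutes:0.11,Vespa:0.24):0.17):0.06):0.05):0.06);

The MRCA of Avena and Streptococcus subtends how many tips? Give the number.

The MRCA of Avena and Streptococcus is the node subtending (((Streptococcus,Rattus),(Taxidea,Ateles)),Avena,(Tsuga,Secale)).
That clade contains 7 terminal taxa: Ateles, Avena, Rattus, Secale, Streptococcus, Taxidea, Tsuga.

7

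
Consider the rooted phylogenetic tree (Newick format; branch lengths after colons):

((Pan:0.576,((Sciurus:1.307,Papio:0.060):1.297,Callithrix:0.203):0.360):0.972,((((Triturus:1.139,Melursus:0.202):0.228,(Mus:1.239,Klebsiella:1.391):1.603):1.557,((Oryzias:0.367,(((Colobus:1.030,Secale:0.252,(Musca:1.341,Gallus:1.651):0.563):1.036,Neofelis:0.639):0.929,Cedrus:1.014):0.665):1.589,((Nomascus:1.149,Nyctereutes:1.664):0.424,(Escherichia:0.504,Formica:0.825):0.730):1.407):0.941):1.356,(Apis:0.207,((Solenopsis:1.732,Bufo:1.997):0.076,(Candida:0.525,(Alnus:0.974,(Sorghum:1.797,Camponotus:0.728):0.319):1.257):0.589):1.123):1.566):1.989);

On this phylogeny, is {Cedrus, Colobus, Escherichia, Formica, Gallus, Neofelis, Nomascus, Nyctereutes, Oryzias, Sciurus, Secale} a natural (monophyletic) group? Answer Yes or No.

The MRCA of the listed taxa is the root, so the smallest clade containing them is the whole tree.
That clade also contains Alnus, Apis, Bufo, Callithrix, Camponotus, Candida, Klebsiella, Melursus, Mus, Musca, Pan, Papio, Solenopsis, Sorghum, Triturus, which are not in the proposed group, so the group is not monophyletic.

No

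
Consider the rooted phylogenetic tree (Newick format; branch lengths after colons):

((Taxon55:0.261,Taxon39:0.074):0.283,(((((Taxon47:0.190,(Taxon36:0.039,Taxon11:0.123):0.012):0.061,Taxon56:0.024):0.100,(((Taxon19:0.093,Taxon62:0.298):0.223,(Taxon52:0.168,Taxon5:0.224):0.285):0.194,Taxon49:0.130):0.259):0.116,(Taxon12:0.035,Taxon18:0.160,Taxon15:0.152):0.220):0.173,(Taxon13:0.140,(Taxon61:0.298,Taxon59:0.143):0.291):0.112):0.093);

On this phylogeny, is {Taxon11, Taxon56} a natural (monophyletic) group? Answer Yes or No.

No

The MRCA of the listed taxa subtends ((Taxon47,(Taxon36,Taxon11)),Taxon56).
That clade also contains Taxon36, Taxon47, which are not in the proposed group, so the group is not monophyletic.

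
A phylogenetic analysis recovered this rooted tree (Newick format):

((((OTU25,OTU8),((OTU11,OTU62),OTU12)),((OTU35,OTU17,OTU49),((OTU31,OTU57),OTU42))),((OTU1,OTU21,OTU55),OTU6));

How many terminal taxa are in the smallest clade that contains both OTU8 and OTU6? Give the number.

15

The MRCA of OTU8 and OTU6 is the root, so the clade is the entire tree.
That clade contains 15 terminal taxa: OTU1, OTU11, OTU12, OTU17, OTU21, OTU25, OTU31, OTU35, OTU42, OTU49, OTU55, OTU57, OTU6, OTU62, OTU8.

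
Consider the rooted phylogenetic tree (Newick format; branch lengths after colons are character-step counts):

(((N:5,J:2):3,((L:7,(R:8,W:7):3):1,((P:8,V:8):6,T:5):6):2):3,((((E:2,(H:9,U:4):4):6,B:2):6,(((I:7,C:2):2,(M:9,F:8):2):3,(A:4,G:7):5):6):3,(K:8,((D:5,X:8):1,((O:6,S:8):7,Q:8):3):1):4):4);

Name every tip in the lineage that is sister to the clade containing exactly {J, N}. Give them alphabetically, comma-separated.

The clade containing exactly {J, N} attaches to the tree at the node subtending ((N,J),((L,(R,W)),((P,V),T))).
The other lineage descending from that same node — the sister group — is ((L,(R,W)),((P,V),T)); its 6 tips in alphabetical order are the answer.

L, P, R, T, V, W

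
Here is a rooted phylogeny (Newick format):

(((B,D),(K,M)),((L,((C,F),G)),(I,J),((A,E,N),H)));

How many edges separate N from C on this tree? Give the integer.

The MRCA of N and C is the node subtending ((L,((C,F),G)),(I,J),((A,E,N),H)).
From N up to that node: 3 branches. From C up to the same node: 4 branches. Total: 3 + 4 = 7.

7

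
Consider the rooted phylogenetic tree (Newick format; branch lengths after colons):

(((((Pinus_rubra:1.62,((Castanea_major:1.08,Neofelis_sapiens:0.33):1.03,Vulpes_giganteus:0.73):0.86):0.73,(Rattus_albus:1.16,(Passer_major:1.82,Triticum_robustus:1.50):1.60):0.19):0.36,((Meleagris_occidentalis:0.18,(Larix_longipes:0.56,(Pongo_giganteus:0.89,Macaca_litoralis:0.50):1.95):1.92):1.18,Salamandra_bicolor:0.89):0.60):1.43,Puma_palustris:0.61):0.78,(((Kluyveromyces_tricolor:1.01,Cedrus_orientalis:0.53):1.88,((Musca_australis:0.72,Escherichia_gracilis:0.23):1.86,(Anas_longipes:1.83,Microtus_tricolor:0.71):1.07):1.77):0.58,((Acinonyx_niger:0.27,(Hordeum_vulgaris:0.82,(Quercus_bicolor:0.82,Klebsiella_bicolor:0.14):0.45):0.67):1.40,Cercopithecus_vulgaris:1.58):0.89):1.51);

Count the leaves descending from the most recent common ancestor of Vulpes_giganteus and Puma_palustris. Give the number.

The MRCA of Vulpes_giganteus and Puma_palustris is the node subtending ((((Pinus_rubra,((Castanea_major,Neofelis_sapiens),Vulpes_giganteus)),(Rattus_albus,(Passer_major,Triticum_robustus))),((Meleagris_occidentalis,(Larix_longipes,(Pongo_giganteus,Macaca_litoralis))),Salamandra_bicolor)),Puma_palustris).
That clade contains 13 terminal taxa: Castanea_major, Larix_longipes, Macaca_litoralis, Meleagris_occidentalis, Neofelis_sapiens, Passer_major, Pinus_rubra, Pongo_giganteus, Puma_palustris, Rattus_albus, Salamandra_bicolor, Triticum_robustus, Vulpes_giganteus.

13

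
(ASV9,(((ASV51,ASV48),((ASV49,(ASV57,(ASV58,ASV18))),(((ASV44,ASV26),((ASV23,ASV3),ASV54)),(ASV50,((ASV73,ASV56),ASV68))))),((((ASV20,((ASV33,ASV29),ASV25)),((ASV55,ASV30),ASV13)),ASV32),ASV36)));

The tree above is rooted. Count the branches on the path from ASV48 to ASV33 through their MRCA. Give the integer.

10

The MRCA of ASV48 and ASV33 is the node subtending (((ASV51,ASV48),((ASV49,(ASV57,(ASV58,ASV18))),(((ASV44,ASV26),((ASV23,ASV3),ASV54)),(ASV50,((ASV73,ASV56),ASV68))))),((((ASV20,((ASV33,ASV29),ASV25)),((ASV55,ASV30),ASV13)),ASV32),ASV36)).
From ASV48 up to that node: 3 branches. From ASV33 up to the same node: 7 branches. Total: 3 + 7 = 10.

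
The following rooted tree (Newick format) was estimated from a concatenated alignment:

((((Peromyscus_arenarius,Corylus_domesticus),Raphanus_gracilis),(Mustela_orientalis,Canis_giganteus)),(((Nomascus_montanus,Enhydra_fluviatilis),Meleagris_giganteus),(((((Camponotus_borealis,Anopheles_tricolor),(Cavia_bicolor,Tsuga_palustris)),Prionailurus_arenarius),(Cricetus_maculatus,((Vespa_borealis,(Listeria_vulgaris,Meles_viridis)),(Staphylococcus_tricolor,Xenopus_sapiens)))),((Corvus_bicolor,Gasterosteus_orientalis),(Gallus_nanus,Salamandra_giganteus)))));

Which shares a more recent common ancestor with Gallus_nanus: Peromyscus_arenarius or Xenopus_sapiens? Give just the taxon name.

The MRCA of Gallus_nanus and Xenopus_sapiens subtends (((((Camponotus_borealis,Anopheles_tricolor),(Cavia_bicolor,Tsuga_palustris)),Prionailurus_arenarius),(Cricetus_maculatus,((Vespa_borealis,(Listeria_vulgaris,Meles_viridis)),(Staphylococcus_tricolor,Xenopus_sapiens)))),((Corvus_bicolor,Gasterosteus_orientalis),(Gallus_nanus,Salamandra_giganteus))) (15 taxa).
The MRCA of Gallus_nanus and Peromyscus_arenarius is the root, subtending the entire tree (23 taxa).
The first is nested inside the second, so Gallus_nanus shares a more recent common ancestor with Xenopus_sapiens.

Xenopus_sapiens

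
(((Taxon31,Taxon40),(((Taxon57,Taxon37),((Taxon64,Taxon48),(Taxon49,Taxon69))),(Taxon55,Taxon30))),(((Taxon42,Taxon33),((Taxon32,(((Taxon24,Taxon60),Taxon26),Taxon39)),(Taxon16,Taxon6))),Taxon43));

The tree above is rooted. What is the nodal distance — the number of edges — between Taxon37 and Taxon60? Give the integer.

The MRCA of Taxon37 and Taxon60 is the root of the tree.
From Taxon37 up to that node: 5 branches. From Taxon60 up to the same node: 8 branches. Total: 5 + 8 = 13.

13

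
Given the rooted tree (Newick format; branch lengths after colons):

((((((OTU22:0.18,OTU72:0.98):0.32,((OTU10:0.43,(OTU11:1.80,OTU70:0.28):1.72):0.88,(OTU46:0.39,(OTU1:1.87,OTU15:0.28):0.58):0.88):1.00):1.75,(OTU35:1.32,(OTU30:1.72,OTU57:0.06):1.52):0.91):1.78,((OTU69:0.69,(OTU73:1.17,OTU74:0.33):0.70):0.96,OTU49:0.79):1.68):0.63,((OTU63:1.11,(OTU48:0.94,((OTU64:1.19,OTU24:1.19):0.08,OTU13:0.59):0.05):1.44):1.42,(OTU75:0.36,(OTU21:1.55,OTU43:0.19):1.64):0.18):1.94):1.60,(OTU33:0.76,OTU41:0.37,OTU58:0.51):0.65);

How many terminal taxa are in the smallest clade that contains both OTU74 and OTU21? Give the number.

23

The MRCA of OTU74 and OTU21 is the node subtending (((((OTU22,OTU72),((OTU10,(OTU11,OTU70)),(OTU46,(OTU1,OTU15)))),(OTU35,(OTU30,OTU57))),((OTU69,(OTU73,OTU74)),OTU49)),((OTU63,(OTU48,((OTU64,OTU24),OTU13))),(OTU75,(OTU21,OTU43)))).
That clade contains 23 terminal taxa: OTU1, OTU10, OTU11, OTU13, OTU15, OTU21, OTU22, OTU24, OTU30, OTU35, OTU43, OTU46, OTU48, OTU49, OTU57, OTU63, OTU64, OTU69, OTU70, OTU72, OTU73, OTU74, OTU75.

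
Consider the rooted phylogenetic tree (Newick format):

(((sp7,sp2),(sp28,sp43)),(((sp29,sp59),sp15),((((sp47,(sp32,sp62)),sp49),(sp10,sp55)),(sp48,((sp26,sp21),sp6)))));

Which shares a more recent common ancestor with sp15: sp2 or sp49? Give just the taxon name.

sp49

The MRCA of sp15 and sp49 subtends (((sp29,sp59),sp15),((((sp47,(sp32,sp62)),sp49),(sp10,sp55)),(sp48,((sp26,sp21),sp6)))) (13 taxa).
The MRCA of sp15 and sp2 is the root, subtending the entire tree (17 taxa).
The first is nested inside the second, so sp15 shares a more recent common ancestor with sp49.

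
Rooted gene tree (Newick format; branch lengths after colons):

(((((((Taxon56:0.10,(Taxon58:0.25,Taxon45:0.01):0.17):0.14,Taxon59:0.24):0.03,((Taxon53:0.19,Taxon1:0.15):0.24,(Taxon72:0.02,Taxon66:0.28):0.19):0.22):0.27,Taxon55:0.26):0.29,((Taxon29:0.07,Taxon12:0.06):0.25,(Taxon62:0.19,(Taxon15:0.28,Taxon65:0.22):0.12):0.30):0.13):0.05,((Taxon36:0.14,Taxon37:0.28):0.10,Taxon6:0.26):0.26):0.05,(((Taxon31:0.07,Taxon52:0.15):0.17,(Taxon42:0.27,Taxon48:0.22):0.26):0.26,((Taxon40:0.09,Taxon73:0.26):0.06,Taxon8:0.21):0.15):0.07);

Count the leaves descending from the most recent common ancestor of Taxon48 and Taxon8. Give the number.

7

The MRCA of Taxon48 and Taxon8 is the node subtending (((Taxon31,Taxon52),(Taxon42,Taxon48)),((Taxon40,Taxon73),Taxon8)).
That clade contains 7 terminal taxa: Taxon31, Taxon40, Taxon42, Taxon48, Taxon52, Taxon73, Taxon8.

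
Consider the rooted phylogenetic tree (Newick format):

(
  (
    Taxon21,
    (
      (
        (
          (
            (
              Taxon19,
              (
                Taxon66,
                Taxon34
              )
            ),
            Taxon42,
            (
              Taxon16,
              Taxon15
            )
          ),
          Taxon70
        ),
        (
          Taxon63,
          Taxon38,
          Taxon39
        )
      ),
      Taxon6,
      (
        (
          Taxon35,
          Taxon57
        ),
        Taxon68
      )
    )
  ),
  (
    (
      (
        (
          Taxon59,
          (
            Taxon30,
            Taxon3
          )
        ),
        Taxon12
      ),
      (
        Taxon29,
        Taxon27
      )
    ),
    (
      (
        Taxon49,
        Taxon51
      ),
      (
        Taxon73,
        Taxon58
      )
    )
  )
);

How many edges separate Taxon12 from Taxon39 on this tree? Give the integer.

9

The MRCA of Taxon12 and Taxon39 is the root of the tree.
From Taxon12 up to that node: 4 branches. From Taxon39 up to the same node: 5 branches. Total: 4 + 5 = 9.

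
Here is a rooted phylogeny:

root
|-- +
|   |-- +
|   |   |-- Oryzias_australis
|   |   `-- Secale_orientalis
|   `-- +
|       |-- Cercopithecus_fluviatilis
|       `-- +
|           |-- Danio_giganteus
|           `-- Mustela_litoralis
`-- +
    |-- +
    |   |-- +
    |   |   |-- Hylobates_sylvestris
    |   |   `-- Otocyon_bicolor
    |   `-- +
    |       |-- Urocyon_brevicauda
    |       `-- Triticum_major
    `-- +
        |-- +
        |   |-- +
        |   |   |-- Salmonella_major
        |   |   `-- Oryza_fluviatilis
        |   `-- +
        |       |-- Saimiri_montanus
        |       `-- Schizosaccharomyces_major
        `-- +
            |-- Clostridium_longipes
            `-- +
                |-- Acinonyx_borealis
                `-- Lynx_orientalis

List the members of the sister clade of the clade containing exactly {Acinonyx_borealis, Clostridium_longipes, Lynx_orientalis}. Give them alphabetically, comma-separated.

Oryza_fluviatilis, Saimiri_montanus, Salmonella_major, Schizosaccharomyces_major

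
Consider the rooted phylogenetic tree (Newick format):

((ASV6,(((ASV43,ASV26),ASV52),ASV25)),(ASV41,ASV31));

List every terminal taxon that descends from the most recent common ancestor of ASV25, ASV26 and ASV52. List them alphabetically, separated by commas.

ASV25, ASV26, ASV43, ASV52

Tracing ASV25: it sits inside (((ASV43,ASV26),ASV52),ASV25).
Tracing ASV26: it sits inside (ASV43,ASV26).
Tracing ASV52: it sits inside ((ASV43,ASV26),ASV52).
The smallest clade enclosing all 3 is (((ASV43,ASV26),ASV52),ASV25); the answer is its 4 terminal taxa in alphabetical order.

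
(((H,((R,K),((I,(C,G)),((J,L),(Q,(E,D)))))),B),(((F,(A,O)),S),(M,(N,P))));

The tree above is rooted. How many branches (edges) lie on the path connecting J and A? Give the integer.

12

The MRCA of J and A is the root of the tree.
From J up to that node: 7 branches. From A up to the same node: 5 branches. Total: 7 + 5 = 12.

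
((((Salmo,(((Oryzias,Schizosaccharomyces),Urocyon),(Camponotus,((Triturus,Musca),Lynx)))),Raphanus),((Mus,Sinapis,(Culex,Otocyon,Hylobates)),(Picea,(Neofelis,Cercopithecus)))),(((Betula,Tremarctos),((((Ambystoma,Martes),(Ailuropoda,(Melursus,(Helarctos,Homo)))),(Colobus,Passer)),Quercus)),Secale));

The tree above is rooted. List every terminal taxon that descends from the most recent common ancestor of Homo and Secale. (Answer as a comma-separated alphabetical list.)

Ailuropoda, Ambystoma, Betula, Colobus, Helarctos, Homo, Martes, Melursus, Passer, Quercus, Secale, Tremarctos

Tracing Homo: it sits inside (Helarctos,Homo).
Tracing Secale: it sits inside (((Betula,Tremarctos),((((Ambystoma,Martes),(Ailuropoda,(Melursus,(Helarctos,Homo)))),(Colobus,Passer)),Quercus)),Secale).
The smallest clade enclosing both is (((Betula,Tremarctos),((((Ambystoma,Martes),(Ailuropoda,(Melursus,(Helarctos,Homo)))),(Colobus,Passer)),Quercus)),Secale); the answer is its 12 terminal taxa in alphabetical order.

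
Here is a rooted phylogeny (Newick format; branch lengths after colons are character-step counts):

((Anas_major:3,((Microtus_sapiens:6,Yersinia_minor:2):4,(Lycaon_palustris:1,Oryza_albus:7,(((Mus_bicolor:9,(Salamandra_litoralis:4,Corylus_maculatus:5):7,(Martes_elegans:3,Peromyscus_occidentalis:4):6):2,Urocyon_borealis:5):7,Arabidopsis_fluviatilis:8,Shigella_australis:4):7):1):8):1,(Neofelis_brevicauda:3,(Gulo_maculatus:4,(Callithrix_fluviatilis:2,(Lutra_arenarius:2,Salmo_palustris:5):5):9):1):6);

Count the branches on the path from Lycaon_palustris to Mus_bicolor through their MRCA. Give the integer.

5

The MRCA of Lycaon_palustris and Mus_bicolor is the node subtending (Lycaon_palustris,Oryza_albus,(((Mus_bicolor,(Salamandra_litoralis,Corylus_maculatus),(Martes_elegans,Peromyscus_occidentalis)),Urocyon_borealis),Arabidopsis_fluviatilis,Shigella_australis)).
From Lycaon_palustris up to that node: 1 branch. From Mus_bicolor up to the same node: 4 branches. Total: 1 + 4 = 5.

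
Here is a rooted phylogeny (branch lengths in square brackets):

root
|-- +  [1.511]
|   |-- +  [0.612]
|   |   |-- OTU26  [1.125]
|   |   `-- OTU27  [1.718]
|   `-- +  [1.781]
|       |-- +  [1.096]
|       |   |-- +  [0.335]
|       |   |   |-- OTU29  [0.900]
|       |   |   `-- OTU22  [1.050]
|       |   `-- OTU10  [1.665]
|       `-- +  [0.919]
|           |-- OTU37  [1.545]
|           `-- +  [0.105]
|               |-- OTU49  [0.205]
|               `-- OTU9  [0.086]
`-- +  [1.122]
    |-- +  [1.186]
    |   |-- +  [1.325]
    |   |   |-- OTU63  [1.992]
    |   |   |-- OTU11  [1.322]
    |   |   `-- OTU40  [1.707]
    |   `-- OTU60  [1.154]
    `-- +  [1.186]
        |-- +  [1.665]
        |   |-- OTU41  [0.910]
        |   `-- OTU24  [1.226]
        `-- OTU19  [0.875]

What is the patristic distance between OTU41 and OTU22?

The path runs OTU41 → … → MRCA → … → OTU22; the MRCA is the root of the tree.
Branch lengths along that path: 0.910 + 1.665 + 1.186 + 1.122 + 1.511 + 1.781 + 1.096 + 0.335 + 1.050 = 10.656.

10.656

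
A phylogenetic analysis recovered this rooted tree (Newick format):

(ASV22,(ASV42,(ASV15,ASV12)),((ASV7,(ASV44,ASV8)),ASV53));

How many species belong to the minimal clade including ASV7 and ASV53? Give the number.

The MRCA of ASV7 and ASV53 is the node subtending ((ASV7,(ASV44,ASV8)),ASV53).
That clade contains 4 terminal taxa: ASV44, ASV53, ASV7, ASV8.

4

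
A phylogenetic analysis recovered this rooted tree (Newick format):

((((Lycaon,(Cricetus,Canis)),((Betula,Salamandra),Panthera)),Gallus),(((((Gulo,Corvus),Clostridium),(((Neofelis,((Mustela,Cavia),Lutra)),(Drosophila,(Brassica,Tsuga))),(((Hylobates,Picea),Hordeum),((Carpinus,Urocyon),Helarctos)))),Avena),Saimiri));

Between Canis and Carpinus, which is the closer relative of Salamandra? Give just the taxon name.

The MRCA of Salamandra and Canis subtends ((Lycaon,(Cricetus,Canis)),((Betula,Salamandra),Panthera)) (6 taxa).
The MRCA of Salamandra and Carpinus is the root, subtending the entire tree (25 taxa).
The first is nested inside the second, so Salamandra shares a more recent common ancestor with Canis.

Canis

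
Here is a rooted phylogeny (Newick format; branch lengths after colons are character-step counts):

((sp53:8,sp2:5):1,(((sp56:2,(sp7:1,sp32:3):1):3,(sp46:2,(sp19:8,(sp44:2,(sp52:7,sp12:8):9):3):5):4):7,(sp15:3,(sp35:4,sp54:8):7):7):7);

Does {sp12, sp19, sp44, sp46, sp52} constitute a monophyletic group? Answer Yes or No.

Yes

The most recent common ancestor of these taxa subtends (sp46,(sp19,(sp44,(sp52,sp12)))).
That clade has exactly 5 tips — every listed taxon and nothing else — so the group is monophyletic.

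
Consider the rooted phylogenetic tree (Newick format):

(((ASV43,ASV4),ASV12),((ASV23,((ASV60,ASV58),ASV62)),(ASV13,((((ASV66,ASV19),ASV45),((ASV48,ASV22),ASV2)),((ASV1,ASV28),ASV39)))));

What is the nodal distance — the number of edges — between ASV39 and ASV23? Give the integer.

6

The MRCA of ASV39 and ASV23 is the node subtending ((ASV23,((ASV60,ASV58),ASV62)),(ASV13,((((ASV66,ASV19),ASV45),((ASV48,ASV22),ASV2)),((ASV1,ASV28),ASV39)))).
From ASV39 up to that node: 4 branches. From ASV23 up to the same node: 2 branches. Total: 4 + 2 = 6.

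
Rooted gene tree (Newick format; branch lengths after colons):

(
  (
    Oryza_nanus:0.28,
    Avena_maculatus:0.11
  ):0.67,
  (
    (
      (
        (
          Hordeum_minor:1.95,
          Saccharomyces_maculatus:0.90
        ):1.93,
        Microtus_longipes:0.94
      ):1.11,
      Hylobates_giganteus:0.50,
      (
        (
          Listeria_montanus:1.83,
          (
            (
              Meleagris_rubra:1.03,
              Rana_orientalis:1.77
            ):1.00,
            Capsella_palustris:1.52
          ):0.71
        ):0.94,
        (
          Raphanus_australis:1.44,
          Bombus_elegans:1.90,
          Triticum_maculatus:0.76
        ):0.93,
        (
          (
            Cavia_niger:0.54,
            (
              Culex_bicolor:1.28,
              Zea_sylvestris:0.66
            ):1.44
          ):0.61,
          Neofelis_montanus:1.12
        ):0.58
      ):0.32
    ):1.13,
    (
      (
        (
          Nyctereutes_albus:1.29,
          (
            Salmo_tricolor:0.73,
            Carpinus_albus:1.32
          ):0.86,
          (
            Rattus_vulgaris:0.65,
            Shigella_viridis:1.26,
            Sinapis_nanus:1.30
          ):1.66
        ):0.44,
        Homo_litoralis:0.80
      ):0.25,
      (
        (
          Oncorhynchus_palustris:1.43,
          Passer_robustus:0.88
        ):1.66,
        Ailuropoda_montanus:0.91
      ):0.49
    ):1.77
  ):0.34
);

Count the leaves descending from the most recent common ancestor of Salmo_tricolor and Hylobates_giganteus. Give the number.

25

The MRCA of Salmo_tricolor and Hylobates_giganteus is the node subtending ((((Hordeum_minor,Saccharomyces_maculatus),Microtus_longipes),Hylobates_giganteus,((Listeria_montanus,((Meleagris_rubra,Rana_orientalis),Capsella_palustris)),(Raphanus_australis,Bombus_elegans,Triticum_maculatus),((Cavia_niger,(Culex_bicolor,Zea_sylvestris)),Neofelis_montanus))),(((Nyctereutes_albus,(Salmo_tricolor,Carpinus_albus),(Rattus_vulgaris,Shigella_viridis,Sinapis_nanus)),Homo_litoralis),((Oncorhynchus_palustris,Passer_robustus),Ailuropoda_montanus))).
That clade contains 25 terminal taxa: Ailuropoda_montanus, Bombus_elegans, Capsella_palustris, Carpinus_albus, Cavia_niger, Culex_bicolor, Homo_litoralis, Hordeum_minor, Hylobates_giganteus, Listeria_montanus, Meleagris_rubra, Microtus_longipes, Neofelis_montanus, Nyctereutes_albus, Oncorhynchus_palustris, Passer_robustus, Rana_orientalis, Raphanus_australis, Rattus_vulgaris, Saccharomyces_maculatus, Salmo_tricolor, Shigella_viridis, Sinapis_nanus, Triticum_maculatus, Zea_sylvestris.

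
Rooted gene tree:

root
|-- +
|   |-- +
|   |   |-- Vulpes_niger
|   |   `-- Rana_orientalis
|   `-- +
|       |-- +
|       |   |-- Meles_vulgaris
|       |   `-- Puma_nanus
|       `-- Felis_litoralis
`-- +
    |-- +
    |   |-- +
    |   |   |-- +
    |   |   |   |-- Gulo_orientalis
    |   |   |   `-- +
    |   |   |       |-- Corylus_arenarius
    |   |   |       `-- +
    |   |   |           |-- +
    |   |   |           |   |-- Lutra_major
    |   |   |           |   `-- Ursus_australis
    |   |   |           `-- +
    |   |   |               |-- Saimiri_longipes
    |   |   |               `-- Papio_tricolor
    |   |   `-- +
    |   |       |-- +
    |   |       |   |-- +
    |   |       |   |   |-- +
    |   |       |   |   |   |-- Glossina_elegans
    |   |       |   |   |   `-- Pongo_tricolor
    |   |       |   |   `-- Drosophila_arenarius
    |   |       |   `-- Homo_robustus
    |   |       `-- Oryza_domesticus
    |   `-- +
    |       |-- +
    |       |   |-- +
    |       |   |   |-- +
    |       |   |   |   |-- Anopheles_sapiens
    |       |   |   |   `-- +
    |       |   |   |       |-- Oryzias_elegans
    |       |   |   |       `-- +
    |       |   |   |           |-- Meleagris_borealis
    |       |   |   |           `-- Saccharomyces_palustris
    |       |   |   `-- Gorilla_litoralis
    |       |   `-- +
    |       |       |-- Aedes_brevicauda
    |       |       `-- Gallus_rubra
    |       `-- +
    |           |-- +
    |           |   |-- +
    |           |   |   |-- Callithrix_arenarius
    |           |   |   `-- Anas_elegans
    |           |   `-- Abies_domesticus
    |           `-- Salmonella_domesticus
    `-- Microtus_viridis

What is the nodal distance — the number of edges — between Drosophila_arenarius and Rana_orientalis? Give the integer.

10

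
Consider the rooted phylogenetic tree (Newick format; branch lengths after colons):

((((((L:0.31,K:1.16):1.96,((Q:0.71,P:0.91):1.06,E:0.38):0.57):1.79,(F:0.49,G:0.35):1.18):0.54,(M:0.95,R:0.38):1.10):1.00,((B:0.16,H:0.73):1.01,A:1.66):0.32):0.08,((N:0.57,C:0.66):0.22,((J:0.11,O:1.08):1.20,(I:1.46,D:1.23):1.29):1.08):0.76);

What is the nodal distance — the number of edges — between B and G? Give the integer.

7

The MRCA of B and G is the node subtending (((((L,K),((Q,P),E)),(F,G)),(M,R)),((B,H),A)).
From B up to that node: 3 branches. From G up to the same node: 4 branches. Total: 3 + 4 = 7.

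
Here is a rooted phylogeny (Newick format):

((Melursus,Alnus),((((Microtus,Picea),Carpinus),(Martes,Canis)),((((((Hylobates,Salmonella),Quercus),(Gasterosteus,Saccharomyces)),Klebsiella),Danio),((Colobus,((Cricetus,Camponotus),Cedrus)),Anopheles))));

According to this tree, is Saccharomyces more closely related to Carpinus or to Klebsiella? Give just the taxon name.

Klebsiella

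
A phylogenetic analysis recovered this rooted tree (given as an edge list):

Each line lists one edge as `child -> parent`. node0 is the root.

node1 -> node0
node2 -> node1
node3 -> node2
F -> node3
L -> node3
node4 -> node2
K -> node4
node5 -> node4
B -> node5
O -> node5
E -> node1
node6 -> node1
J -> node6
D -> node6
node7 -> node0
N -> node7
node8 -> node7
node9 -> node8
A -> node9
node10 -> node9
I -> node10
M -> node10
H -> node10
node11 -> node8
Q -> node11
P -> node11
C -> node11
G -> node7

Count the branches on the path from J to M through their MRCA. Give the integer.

The MRCA of J and M is the root of the tree.
From J up to that node: 3 branches. From M up to the same node: 5 branches. Total: 3 + 5 = 8.

8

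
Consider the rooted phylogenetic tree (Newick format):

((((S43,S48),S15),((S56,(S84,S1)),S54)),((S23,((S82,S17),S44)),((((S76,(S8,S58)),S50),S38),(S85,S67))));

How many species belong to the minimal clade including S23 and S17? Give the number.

The MRCA of S23 and S17 is the node subtending (S23,((S82,S17),S44)).
That clade contains 4 terminal taxa: S17, S23, S44, S82.

4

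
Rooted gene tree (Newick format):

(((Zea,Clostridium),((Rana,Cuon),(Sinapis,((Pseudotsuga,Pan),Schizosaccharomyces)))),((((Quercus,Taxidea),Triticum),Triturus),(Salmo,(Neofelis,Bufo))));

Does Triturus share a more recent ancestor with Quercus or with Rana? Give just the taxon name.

Quercus

The MRCA of Triturus and Quercus subtends (((Quercus,Taxidea),Triticum),Triturus) (4 taxa).
The MRCA of Triturus and Rana is the root, subtending the entire tree (15 taxa).
The first is nested inside the second, so Triturus shares a more recent common ancestor with Quercus.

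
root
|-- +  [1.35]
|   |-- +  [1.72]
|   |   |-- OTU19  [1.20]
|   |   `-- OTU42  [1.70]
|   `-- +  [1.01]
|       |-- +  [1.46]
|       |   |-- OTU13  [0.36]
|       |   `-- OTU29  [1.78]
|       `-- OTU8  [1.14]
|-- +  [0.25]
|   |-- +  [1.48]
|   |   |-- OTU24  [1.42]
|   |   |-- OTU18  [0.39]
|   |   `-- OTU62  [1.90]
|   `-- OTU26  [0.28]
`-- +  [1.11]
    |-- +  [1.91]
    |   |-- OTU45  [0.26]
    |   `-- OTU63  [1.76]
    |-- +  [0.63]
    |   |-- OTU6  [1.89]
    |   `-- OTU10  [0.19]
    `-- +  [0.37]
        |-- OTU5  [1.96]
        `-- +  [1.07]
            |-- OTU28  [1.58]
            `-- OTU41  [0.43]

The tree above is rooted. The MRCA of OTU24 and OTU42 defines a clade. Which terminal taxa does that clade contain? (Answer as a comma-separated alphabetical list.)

Tracing OTU24: it sits inside (OTU24,OTU18,OTU62).
Tracing OTU42: it sits inside (OTU19,OTU42).
The smallest clade enclosing both is the whole tree (their MRCA is the root), so the answer is all 16 tips in alphabetical order.

OTU10, OTU13, OTU18, OTU19, OTU24, OTU26, OTU28, OTU29, OTU41, OTU42, OTU45, OTU5, OTU6, OTU62, OTU63, OTU8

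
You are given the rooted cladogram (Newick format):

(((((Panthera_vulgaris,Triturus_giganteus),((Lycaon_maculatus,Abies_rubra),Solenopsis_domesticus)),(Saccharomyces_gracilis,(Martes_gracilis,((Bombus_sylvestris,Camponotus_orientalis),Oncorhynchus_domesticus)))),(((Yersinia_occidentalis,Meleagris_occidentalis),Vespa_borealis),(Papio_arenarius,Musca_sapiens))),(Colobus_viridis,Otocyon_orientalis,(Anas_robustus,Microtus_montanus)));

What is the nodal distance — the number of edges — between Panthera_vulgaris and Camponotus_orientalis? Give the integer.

8

The MRCA of Panthera_vulgaris and Camponotus_orientalis is the node subtending (((Panthera_vulgaris,Triturus_giganteus),((Lycaon_maculatus,Abies_rubra),Solenopsis_domesticus)),(Saccharomyces_gracilis,(Martes_gracilis,((Bombus_sylvestris,Camponotus_orientalis),Oncorhynchus_domesticus)))).
From Panthera_vulgaris up to that node: 3 branches. From Camponotus_orientalis up to the same node: 5 branches. Total: 3 + 5 = 8.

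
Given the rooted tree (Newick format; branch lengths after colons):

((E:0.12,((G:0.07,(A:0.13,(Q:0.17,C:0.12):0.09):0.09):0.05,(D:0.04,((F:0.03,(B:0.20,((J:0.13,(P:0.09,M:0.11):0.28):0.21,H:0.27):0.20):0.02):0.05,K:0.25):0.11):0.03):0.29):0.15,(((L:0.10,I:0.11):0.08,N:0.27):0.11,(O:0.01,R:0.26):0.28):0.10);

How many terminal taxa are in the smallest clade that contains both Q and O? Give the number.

The MRCA of Q and O is the root, so the clade is the entire tree.
That clade contains 18 terminal taxa: A, B, C, D, E, F, G, H, I, J, K, L, M, N, O, P, Q, R.

18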